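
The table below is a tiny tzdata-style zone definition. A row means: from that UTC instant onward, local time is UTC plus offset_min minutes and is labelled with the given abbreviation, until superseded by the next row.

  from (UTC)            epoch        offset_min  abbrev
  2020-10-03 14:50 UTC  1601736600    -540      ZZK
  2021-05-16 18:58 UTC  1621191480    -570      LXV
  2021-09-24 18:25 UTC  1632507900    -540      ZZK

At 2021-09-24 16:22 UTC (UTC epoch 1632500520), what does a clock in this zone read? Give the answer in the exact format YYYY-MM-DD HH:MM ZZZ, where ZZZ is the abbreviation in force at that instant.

Query: 2021-09-24 16:22 UTC
Rule 2/3 (LXV, -09:30): 2021-05-16 18:58 UTC ≤ query < 2021-09-24 18:25 UTC
16·60 + 22 - 570 = 412 min
412 = 0·1440 + 412; 412 = 6·60 + 52 → 06:52, same day
→ 2021-09-24 06:52 LXV

2021-09-24 06:52 LXV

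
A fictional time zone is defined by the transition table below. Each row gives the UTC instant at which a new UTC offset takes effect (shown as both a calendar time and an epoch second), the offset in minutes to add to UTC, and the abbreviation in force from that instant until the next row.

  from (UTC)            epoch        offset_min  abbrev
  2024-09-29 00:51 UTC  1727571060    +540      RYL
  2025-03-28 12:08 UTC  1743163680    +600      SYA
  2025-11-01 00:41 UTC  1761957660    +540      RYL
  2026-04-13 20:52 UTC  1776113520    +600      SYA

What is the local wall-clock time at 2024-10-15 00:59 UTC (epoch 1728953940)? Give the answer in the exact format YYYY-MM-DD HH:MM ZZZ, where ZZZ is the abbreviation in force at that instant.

2024-10-15 09:59 RYL

Query: 2024-10-15 00:59 UTC
Rule 1/4 (RYL, +09:00): 2024-09-29 00:51 UTC ≤ query < 2025-03-28 12:08 UTC
0·60 + 59 + 540 = 599 min
599 = 0·1440 + 599; 599 = 9·60 + 59 → 09:59, same day
→ 2024-10-15 09:59 RYL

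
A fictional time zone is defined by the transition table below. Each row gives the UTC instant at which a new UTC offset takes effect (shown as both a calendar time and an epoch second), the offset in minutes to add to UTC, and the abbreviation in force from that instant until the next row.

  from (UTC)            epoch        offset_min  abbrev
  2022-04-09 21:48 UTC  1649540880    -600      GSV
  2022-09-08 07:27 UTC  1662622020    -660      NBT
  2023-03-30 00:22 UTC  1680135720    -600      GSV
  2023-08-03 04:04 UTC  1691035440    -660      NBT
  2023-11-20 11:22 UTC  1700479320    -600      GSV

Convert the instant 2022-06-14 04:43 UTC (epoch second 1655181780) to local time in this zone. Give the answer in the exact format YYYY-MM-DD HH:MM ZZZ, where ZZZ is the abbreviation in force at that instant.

2022-06-13 18:43 GSV

Query: 2022-06-14 04:43 UTC
Rule 1/5 (GSV, -10:00): 2022-04-09 21:48 UTC ≤ query < 2022-09-08 07:27 UTC
4·60 + 43 - 600 = -317 min
-317 = -1·1440 + 1123; 1123 = 18·60 + 43 → 18:43, 2022-06-14 - 1 day = 2022-06-13
→ 2022-06-13 18:43 GSV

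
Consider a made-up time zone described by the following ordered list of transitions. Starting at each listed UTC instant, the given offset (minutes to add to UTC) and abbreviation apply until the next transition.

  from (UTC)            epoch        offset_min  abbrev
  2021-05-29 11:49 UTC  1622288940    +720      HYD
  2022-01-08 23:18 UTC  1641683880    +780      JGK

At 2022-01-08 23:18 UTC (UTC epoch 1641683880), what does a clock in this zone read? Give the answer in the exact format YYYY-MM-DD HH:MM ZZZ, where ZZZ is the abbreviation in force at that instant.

2022-01-09 12:18 JGK

Query: 2022-01-08 23:18 UTC
Rule 2/2 (JGK, +13:00): 2022-01-08 23:18 UTC ≤ query < +∞
23·60 + 18 + 780 = 2178 min
2178 = 1·1440 + 738; 738 = 12·60 + 18 → 12:18, 2022-01-08 + 1 day = 2022-01-09
→ 2022-01-09 12:18 JGK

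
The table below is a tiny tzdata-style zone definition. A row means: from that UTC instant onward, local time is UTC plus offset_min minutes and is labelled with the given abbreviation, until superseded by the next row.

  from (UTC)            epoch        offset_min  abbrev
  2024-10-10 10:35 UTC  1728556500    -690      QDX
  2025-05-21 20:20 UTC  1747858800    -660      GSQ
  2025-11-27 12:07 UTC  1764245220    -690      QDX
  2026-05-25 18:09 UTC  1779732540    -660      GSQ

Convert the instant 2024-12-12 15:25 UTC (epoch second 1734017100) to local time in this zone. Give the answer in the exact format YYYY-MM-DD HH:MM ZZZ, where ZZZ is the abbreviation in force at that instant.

2024-12-12 03:55 QDX

Query: 2024-12-12 15:25 UTC
Rule 1/4 (QDX, -11:30): 2024-10-10 10:35 UTC ≤ query < 2025-05-21 20:20 UTC
15·60 + 25 - 690 = 235 min
235 = 0·1440 + 235; 235 = 3·60 + 55 → 03:55, same day
→ 2024-12-12 03:55 QDX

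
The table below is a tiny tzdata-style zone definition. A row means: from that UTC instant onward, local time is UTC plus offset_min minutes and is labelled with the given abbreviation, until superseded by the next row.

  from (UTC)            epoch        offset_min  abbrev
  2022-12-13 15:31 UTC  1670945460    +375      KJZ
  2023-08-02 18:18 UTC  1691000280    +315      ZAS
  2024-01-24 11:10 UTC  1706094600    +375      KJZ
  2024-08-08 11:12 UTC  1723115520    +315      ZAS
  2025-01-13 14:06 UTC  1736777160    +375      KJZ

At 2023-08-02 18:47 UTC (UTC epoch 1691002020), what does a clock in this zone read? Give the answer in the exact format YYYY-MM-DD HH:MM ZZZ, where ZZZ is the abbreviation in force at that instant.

Query: 2023-08-02 18:47 UTC
Rule 2/5 (ZAS, +05:15): 2023-08-02 18:18 UTC ≤ query < 2024-01-24 11:10 UTC
18·60 + 47 + 315 = 1442 min
1442 = 1·1440 + 2; 2 = 0·60 + 2 → 00:02, 2023-08-02 + 1 day = 2023-08-03
→ 2023-08-03 00:02 ZAS

2023-08-03 00:02 ZAS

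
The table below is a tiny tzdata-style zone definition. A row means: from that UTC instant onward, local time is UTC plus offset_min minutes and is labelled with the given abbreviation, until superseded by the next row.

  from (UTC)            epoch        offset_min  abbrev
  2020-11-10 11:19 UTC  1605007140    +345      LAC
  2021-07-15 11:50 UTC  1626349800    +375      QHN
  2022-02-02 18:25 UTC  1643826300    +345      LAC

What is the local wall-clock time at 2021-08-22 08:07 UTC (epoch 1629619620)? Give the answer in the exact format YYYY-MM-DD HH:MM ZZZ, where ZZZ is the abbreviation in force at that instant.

2021-08-22 14:22 QHN

Query: 2021-08-22 08:07 UTC
Rule 2/3 (QHN, +06:15): 2021-07-15 11:50 UTC ≤ query < 2022-02-02 18:25 UTC
8·60 + 7 + 375 = 862 min
862 = 0·1440 + 862; 862 = 14·60 + 22 → 14:22, same day
→ 2021-08-22 14:22 QHN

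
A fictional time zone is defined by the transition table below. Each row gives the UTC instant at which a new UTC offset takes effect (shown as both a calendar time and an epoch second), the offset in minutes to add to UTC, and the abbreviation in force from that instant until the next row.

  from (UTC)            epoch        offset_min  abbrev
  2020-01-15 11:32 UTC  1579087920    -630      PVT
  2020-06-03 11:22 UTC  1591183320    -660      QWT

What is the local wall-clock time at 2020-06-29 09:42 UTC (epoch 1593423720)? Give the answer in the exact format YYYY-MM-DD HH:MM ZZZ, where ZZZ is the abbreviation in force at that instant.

Query: 2020-06-29 09:42 UTC
Rule 2/2 (QWT, -11:00): 2020-06-03 11:22 UTC ≤ query < +∞
9·60 + 42 - 660 = -78 min
-78 = -1·1440 + 1362; 1362 = 22·60 + 42 → 22:42, 2020-06-29 - 1 day = 2020-06-28
→ 2020-06-28 22:42 QWT

2020-06-28 22:42 QWT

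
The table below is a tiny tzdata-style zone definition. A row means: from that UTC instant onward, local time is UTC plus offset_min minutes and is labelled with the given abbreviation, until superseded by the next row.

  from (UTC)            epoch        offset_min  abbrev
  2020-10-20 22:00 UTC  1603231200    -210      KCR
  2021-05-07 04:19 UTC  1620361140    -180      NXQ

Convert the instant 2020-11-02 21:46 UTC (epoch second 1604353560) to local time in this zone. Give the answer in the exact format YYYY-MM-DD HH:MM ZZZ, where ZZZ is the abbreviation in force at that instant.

2020-11-02 18:16 KCR

Query: 2020-11-02 21:46 UTC
Rule 1/2 (KCR, -03:30): 2020-10-20 22:00 UTC ≤ query < 2021-05-07 04:19 UTC
21·60 + 46 - 210 = 1096 min
1096 = 0·1440 + 1096; 1096 = 18·60 + 16 → 18:16, same day
→ 2020-11-02 18:16 KCR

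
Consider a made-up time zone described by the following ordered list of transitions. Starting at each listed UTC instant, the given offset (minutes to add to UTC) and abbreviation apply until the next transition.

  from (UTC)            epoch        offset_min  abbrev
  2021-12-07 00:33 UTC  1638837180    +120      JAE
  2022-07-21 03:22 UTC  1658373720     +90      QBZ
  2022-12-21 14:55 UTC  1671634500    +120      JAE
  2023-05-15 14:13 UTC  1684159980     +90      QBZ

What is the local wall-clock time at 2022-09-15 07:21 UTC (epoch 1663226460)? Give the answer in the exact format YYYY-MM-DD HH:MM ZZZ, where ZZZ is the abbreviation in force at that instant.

Query: 2022-09-15 07:21 UTC
Rule 2/4 (QBZ, +01:30): 2022-07-21 03:22 UTC ≤ query < 2022-12-21 14:55 UTC
7·60 + 21 + 90 = 531 min
531 = 0·1440 + 531; 531 = 8·60 + 51 → 08:51, same day
→ 2022-09-15 08:51 QBZ

2022-09-15 08:51 QBZ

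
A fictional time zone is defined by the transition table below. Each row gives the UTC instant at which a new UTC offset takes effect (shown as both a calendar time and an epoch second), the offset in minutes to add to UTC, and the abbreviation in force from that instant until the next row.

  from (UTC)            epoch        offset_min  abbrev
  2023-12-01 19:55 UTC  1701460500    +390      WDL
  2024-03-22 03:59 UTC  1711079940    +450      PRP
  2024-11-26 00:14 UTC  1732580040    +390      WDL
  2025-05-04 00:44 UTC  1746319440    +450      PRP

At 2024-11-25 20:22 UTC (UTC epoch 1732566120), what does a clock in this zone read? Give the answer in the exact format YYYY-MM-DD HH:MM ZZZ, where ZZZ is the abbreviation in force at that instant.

2024-11-26 03:52 PRP

Query: 2024-11-25 20:22 UTC
Rule 2/4 (PRP, +07:30): 2024-03-22 03:59 UTC ≤ query < 2024-11-26 00:14 UTC
20·60 + 22 + 450 = 1672 min
1672 = 1·1440 + 232; 232 = 3·60 + 52 → 03:52, 2024-11-25 + 1 day = 2024-11-26
→ 2024-11-26 03:52 PRP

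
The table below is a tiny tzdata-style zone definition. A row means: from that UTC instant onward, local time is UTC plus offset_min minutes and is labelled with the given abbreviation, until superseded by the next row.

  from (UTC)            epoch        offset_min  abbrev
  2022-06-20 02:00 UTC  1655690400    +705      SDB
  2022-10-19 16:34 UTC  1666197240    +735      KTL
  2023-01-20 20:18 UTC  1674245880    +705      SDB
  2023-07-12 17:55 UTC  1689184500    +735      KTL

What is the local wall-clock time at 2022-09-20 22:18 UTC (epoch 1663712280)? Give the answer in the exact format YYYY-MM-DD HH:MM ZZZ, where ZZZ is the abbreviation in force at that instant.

2022-09-21 10:03 SDB

Query: 2022-09-20 22:18 UTC
Rule 1/4 (SDB, +11:45): 2022-06-20 02:00 UTC ≤ query < 2022-10-19 16:34 UTC
22·60 + 18 + 705 = 2043 min
2043 = 1·1440 + 603; 603 = 10·60 + 3 → 10:03, 2022-09-20 + 1 day = 2022-09-21
→ 2022-09-21 10:03 SDB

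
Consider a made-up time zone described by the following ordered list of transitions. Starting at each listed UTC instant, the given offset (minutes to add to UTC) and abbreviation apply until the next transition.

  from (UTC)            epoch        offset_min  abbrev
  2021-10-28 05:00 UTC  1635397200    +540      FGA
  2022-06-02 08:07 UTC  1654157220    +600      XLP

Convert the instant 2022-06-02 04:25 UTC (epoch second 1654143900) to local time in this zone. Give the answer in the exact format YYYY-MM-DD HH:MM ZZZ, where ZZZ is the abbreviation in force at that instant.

Query: 2022-06-02 04:25 UTC
Rule 1/2 (FGA, +09:00): 2021-10-28 05:00 UTC ≤ query < 2022-06-02 08:07 UTC
4·60 + 25 + 540 = 805 min
805 = 0·1440 + 805; 805 = 13·60 + 25 → 13:25, same day
→ 2022-06-02 13:25 FGA

2022-06-02 13:25 FGA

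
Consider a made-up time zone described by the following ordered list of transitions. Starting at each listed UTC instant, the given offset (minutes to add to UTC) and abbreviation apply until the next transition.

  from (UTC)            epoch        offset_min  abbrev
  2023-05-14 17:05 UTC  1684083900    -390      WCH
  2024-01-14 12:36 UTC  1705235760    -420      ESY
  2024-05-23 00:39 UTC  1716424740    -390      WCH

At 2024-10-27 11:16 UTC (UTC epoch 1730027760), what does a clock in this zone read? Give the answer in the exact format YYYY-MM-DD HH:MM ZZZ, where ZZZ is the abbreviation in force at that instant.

Query: 2024-10-27 11:16 UTC
Rule 3/3 (WCH, -06:30): 2024-05-23 00:39 UTC ≤ query < +∞
11·60 + 16 - 390 = 286 min
286 = 0·1440 + 286; 286 = 4·60 + 46 → 04:46, same day
→ 2024-10-27 04:46 WCH

2024-10-27 04:46 WCH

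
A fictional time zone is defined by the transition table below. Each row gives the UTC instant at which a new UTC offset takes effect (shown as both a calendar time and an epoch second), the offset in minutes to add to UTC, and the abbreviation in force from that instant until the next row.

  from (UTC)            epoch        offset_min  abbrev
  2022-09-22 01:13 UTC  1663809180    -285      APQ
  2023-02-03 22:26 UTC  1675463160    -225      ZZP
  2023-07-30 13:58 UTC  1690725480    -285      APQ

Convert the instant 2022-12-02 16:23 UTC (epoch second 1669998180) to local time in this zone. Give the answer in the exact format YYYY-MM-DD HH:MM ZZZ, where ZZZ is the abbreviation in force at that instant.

Query: 2022-12-02 16:23 UTC
Rule 1/3 (APQ, -04:45): 2022-09-22 01:13 UTC ≤ query < 2023-02-03 22:26 UTC
16·60 + 23 - 285 = 698 min
698 = 0·1440 + 698; 698 = 11·60 + 38 → 11:38, same day
→ 2022-12-02 11:38 APQ

2022-12-02 11:38 APQ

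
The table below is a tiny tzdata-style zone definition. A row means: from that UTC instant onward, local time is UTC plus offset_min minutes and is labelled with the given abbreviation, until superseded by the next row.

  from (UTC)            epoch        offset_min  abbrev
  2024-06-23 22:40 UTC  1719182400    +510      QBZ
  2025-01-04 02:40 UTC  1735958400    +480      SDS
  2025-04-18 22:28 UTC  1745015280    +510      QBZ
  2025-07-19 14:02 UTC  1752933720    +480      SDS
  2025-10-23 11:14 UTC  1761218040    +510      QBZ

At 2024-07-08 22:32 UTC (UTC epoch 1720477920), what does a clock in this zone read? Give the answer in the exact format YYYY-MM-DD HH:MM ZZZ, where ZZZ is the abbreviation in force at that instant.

2024-07-09 07:02 QBZ

Query: 2024-07-08 22:32 UTC
Rule 1/5 (QBZ, +08:30): 2024-06-23 22:40 UTC ≤ query < 2025-01-04 02:40 UTC
22·60 + 32 + 510 = 1862 min
1862 = 1·1440 + 422; 422 = 7·60 + 2 → 07:02, 2024-07-08 + 1 day = 2024-07-09
→ 2024-07-09 07:02 QBZ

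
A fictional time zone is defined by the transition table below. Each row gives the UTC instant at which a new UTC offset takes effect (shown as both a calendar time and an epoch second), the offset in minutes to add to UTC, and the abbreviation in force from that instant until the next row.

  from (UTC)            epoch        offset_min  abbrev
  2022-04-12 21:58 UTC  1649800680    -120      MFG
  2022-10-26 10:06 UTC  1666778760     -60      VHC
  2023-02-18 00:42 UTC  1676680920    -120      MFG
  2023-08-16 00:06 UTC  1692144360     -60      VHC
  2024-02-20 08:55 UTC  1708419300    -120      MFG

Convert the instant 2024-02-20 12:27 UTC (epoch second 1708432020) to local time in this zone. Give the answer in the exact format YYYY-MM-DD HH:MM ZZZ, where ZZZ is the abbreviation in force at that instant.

Query: 2024-02-20 12:27 UTC
Rule 5/5 (MFG, -02:00): 2024-02-20 08:55 UTC ≤ query < +∞
12·60 + 27 - 120 = 627 min
627 = 0·1440 + 627; 627 = 10·60 + 27 → 10:27, same day
→ 2024-02-20 10:27 MFG

2024-02-20 10:27 MFG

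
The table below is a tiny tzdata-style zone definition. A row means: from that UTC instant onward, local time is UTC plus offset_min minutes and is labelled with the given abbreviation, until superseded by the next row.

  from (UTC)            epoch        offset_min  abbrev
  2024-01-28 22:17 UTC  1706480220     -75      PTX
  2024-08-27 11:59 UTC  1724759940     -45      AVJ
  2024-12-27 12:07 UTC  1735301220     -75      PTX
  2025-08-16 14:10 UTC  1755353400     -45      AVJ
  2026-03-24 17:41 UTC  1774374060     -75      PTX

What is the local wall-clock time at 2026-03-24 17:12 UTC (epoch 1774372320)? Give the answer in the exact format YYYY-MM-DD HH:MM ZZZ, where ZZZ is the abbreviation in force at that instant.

Query: 2026-03-24 17:12 UTC
Rule 4/5 (AVJ, -00:45): 2025-08-16 14:10 UTC ≤ query < 2026-03-24 17:41 UTC
17·60 + 12 - 45 = 987 min
987 = 0·1440 + 987; 987 = 16·60 + 27 → 16:27, same day
→ 2026-03-24 16:27 AVJ

2026-03-24 16:27 AVJ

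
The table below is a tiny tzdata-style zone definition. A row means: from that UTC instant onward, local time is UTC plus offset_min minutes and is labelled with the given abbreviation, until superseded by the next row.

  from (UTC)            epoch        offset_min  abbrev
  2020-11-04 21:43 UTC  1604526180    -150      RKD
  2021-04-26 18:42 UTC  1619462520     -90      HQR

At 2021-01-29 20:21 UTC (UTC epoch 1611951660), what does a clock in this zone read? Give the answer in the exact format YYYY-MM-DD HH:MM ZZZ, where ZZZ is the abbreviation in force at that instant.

2021-01-29 17:51 RKD

Query: 2021-01-29 20:21 UTC
Rule 1/2 (RKD, -02:30): 2020-11-04 21:43 UTC ≤ query < 2021-04-26 18:42 UTC
20·60 + 21 - 150 = 1071 min
1071 = 0·1440 + 1071; 1071 = 17·60 + 51 → 17:51, same day
→ 2021-01-29 17:51 RKD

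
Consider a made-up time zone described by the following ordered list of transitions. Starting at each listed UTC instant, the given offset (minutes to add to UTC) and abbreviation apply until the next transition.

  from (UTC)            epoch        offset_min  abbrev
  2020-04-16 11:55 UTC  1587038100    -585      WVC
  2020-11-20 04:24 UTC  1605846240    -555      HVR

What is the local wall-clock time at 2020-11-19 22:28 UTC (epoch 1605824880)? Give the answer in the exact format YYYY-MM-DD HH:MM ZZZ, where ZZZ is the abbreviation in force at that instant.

Query: 2020-11-19 22:28 UTC
Rule 1/2 (WVC, -09:45): 2020-04-16 11:55 UTC ≤ query < 2020-11-20 04:24 UTC
22·60 + 28 - 585 = 763 min
763 = 0·1440 + 763; 763 = 12·60 + 43 → 12:43, same day
→ 2020-11-19 12:43 WVC

2020-11-19 12:43 WVC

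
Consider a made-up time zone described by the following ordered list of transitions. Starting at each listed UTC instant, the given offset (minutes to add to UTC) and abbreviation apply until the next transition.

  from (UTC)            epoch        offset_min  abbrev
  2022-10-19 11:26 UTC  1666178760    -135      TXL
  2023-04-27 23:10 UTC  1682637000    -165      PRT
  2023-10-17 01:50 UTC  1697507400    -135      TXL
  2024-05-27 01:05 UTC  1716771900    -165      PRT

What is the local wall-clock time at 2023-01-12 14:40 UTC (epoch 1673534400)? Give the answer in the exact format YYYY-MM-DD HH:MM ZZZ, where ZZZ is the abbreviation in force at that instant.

Query: 2023-01-12 14:40 UTC
Rule 1/4 (TXL, -02:15): 2022-10-19 11:26 UTC ≤ query < 2023-04-27 23:10 UTC
14·60 + 40 - 135 = 745 min
745 = 0·1440 + 745; 745 = 12·60 + 25 → 12:25, same day
→ 2023-01-12 12:25 TXL

2023-01-12 12:25 TXL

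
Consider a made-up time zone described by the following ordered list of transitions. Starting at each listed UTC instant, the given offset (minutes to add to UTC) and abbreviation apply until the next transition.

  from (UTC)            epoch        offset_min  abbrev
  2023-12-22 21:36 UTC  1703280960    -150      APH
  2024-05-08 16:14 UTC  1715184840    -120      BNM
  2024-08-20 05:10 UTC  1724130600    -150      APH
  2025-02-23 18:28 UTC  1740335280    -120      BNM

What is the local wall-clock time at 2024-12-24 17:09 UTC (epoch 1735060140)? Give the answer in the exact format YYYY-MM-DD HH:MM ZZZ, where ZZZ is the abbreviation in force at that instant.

Query: 2024-12-24 17:09 UTC
Rule 3/4 (APH, -02:30): 2024-08-20 05:10 UTC ≤ query < 2025-02-23 18:28 UTC
17·60 + 9 - 150 = 879 min
879 = 0·1440 + 879; 879 = 14·60 + 39 → 14:39, same day
→ 2024-12-24 14:39 APH

2024-12-24 14:39 APH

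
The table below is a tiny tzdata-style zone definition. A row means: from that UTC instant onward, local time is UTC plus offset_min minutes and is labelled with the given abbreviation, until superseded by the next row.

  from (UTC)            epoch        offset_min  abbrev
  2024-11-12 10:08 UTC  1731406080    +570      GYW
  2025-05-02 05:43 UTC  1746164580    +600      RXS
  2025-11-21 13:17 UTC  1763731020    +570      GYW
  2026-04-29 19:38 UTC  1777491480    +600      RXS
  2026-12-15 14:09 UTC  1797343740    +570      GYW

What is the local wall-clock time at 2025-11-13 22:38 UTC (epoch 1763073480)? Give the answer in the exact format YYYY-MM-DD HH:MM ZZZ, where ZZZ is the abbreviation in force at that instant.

2025-11-14 08:38 RXS

Query: 2025-11-13 22:38 UTC
Rule 2/5 (RXS, +10:00): 2025-05-02 05:43 UTC ≤ query < 2025-11-21 13:17 UTC
22·60 + 38 + 600 = 1958 min
1958 = 1·1440 + 518; 518 = 8·60 + 38 → 08:38, 2025-11-13 + 1 day = 2025-11-14
→ 2025-11-14 08:38 RXS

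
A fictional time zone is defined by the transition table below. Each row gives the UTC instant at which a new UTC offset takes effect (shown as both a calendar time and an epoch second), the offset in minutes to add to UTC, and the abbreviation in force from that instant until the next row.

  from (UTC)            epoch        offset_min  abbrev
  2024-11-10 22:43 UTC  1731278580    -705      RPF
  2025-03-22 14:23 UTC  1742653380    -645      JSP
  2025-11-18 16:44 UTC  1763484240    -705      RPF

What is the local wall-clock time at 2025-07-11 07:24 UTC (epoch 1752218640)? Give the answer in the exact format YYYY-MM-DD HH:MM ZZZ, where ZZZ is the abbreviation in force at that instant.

Query: 2025-07-11 07:24 UTC
Rule 2/3 (JSP, -10:45): 2025-03-22 14:23 UTC ≤ query < 2025-11-18 16:44 UTC
7·60 + 24 - 645 = -201 min
-201 = -1·1440 + 1239; 1239 = 20·60 + 39 → 20:39, 2025-07-11 - 1 day = 2025-07-10
→ 2025-07-10 20:39 JSP

2025-07-10 20:39 JSP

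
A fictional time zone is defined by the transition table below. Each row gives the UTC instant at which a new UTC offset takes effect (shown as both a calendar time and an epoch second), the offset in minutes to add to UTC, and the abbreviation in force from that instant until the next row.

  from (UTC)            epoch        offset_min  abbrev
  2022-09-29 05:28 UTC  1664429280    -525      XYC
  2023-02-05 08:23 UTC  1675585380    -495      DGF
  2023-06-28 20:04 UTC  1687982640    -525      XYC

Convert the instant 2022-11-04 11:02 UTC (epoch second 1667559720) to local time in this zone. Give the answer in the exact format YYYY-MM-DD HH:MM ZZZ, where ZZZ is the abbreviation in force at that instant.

2022-11-04 02:17 XYC

Query: 2022-11-04 11:02 UTC
Rule 1/3 (XYC, -08:45): 2022-09-29 05:28 UTC ≤ query < 2023-02-05 08:23 UTC
11·60 + 2 - 525 = 137 min
137 = 0·1440 + 137; 137 = 2·60 + 17 → 02:17, same day
→ 2022-11-04 02:17 XYC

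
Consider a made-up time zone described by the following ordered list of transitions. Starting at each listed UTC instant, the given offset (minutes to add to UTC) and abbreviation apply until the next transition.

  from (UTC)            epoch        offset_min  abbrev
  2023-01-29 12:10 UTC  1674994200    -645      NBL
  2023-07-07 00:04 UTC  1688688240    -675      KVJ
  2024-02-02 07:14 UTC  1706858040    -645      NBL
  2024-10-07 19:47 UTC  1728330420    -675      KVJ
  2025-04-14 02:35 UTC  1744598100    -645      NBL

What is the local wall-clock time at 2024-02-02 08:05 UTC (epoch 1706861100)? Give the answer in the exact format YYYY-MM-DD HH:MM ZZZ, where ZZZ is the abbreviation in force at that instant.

2024-02-01 21:20 NBL

Query: 2024-02-02 08:05 UTC
Rule 3/5 (NBL, -10:45): 2024-02-02 07:14 UTC ≤ query < 2024-10-07 19:47 UTC
8·60 + 5 - 645 = -160 min
-160 = -1·1440 + 1280; 1280 = 21·60 + 20 → 21:20, 2024-02-02 - 1 day = 2024-02-01
→ 2024-02-01 21:20 NBL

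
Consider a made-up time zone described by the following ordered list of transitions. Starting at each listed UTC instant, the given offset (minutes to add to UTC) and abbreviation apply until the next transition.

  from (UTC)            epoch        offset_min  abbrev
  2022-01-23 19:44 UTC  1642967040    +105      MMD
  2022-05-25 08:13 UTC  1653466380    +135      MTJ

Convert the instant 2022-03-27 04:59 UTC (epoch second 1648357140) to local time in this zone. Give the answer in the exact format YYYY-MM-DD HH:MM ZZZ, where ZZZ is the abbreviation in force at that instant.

Query: 2022-03-27 04:59 UTC
Rule 1/2 (MMD, +01:45): 2022-01-23 19:44 UTC ≤ query < 2022-05-25 08:13 UTC
4·60 + 59 + 105 = 404 min
404 = 0·1440 + 404; 404 = 6·60 + 44 → 06:44, same day
→ 2022-03-27 06:44 MMD

2022-03-27 06:44 MMD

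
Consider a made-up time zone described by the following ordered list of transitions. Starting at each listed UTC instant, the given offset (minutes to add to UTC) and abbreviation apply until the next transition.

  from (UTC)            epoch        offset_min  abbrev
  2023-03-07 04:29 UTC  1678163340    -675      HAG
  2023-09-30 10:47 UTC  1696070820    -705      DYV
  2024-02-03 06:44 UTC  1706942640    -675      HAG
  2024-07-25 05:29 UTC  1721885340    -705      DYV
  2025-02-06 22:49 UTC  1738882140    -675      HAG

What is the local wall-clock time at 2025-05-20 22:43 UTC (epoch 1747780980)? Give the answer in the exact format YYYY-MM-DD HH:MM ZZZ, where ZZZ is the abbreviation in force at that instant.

Query: 2025-05-20 22:43 UTC
Rule 5/5 (HAG, -11:15): 2025-02-06 22:49 UTC ≤ query < +∞
22·60 + 43 - 675 = 688 min
688 = 0·1440 + 688; 688 = 11·60 + 28 → 11:28, same day
→ 2025-05-20 11:28 HAG

2025-05-20 11:28 HAG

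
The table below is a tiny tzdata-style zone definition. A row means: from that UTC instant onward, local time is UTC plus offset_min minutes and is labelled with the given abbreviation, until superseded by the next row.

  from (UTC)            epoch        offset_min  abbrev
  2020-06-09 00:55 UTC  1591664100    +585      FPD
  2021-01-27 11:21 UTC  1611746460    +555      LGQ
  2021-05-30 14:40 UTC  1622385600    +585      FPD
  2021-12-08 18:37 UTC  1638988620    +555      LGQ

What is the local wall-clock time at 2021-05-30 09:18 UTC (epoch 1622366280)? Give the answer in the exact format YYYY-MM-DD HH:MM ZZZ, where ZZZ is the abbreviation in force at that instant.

2021-05-30 18:33 LGQ

Query: 2021-05-30 09:18 UTC
Rule 2/4 (LGQ, +09:15): 2021-01-27 11:21 UTC ≤ query < 2021-05-30 14:40 UTC
9·60 + 18 + 555 = 1113 min
1113 = 0·1440 + 1113; 1113 = 18·60 + 33 → 18:33, same day
→ 2021-05-30 18:33 LGQ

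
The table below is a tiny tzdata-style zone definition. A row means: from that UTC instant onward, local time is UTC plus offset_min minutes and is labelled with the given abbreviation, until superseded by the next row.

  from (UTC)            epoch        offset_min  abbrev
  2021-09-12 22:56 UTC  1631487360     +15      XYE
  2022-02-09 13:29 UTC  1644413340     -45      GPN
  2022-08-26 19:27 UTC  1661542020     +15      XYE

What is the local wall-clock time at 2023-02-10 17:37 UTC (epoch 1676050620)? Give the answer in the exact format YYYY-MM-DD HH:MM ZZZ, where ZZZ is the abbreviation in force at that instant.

2023-02-10 17:52 XYE

Query: 2023-02-10 17:37 UTC
Rule 3/3 (XYE, +00:15): 2022-08-26 19:27 UTC ≤ query < +∞
17·60 + 37 + 15 = 1072 min
1072 = 0·1440 + 1072; 1072 = 17·60 + 52 → 17:52, same day
→ 2023-02-10 17:52 XYE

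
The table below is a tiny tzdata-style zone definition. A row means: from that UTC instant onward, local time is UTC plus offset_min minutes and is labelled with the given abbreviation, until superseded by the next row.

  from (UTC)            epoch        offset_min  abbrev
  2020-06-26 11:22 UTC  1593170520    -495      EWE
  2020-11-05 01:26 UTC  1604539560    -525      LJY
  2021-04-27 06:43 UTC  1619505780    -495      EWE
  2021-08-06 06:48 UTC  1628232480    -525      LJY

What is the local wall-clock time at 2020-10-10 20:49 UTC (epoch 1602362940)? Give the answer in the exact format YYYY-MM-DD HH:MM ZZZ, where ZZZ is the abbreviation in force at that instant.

Query: 2020-10-10 20:49 UTC
Rule 1/4 (EWE, -08:15): 2020-06-26 11:22 UTC ≤ query < 2020-11-05 01:26 UTC
20·60 + 49 - 495 = 754 min
754 = 0·1440 + 754; 754 = 12·60 + 34 → 12:34, same day
→ 2020-10-10 12:34 EWE

2020-10-10 12:34 EWE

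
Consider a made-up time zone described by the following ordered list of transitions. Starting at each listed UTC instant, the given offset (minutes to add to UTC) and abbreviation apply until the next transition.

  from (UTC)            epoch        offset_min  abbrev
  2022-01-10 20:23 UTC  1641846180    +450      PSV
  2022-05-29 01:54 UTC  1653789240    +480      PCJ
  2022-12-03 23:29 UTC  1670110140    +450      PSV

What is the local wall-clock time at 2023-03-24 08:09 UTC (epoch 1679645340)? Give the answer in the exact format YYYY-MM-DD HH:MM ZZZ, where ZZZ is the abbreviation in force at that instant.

2023-03-24 15:39 PSV

Query: 2023-03-24 08:09 UTC
Rule 3/3 (PSV, +07:30): 2022-12-03 23:29 UTC ≤ query < +∞
8·60 + 9 + 450 = 939 min
939 = 0·1440 + 939; 939 = 15·60 + 39 → 15:39, same day
→ 2023-03-24 15:39 PSV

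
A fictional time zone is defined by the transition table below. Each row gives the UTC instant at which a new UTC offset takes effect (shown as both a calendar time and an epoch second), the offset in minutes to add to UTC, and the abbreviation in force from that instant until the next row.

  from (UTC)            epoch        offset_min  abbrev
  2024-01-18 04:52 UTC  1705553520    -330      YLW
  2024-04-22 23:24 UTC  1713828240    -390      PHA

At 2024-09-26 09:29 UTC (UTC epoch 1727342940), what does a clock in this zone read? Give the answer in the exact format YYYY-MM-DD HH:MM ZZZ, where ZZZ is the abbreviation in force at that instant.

Query: 2024-09-26 09:29 UTC
Rule 2/2 (PHA, -06:30): 2024-04-22 23:24 UTC ≤ query < +∞
9·60 + 29 - 390 = 179 min
179 = 0·1440 + 179; 179 = 2·60 + 59 → 02:59, same day
→ 2024-09-26 02:59 PHA

2024-09-26 02:59 PHA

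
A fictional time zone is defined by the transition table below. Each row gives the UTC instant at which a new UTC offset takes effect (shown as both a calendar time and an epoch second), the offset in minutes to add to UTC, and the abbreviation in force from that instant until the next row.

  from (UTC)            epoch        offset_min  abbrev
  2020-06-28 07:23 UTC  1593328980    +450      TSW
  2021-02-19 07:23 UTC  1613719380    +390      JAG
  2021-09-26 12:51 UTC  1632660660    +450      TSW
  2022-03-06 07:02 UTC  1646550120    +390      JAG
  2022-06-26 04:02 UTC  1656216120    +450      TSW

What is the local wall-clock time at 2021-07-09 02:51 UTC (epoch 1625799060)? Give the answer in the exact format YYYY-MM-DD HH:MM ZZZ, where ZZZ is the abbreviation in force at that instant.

Query: 2021-07-09 02:51 UTC
Rule 2/5 (JAG, +06:30): 2021-02-19 07:23 UTC ≤ query < 2021-09-26 12:51 UTC
2·60 + 51 + 390 = 561 min
561 = 0·1440 + 561; 561 = 9·60 + 21 → 09:21, same day
→ 2021-07-09 09:21 JAG

2021-07-09 09:21 JAG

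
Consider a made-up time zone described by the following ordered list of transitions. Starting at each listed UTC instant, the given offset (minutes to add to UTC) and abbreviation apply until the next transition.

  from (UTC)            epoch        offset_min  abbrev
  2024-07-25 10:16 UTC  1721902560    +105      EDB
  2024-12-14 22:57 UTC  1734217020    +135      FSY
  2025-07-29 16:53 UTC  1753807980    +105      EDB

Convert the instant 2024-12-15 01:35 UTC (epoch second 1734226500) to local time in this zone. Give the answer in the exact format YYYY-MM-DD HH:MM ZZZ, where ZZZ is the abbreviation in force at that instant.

2024-12-15 03:50 FSY

Query: 2024-12-15 01:35 UTC
Rule 2/3 (FSY, +02:15): 2024-12-14 22:57 UTC ≤ query < 2025-07-29 16:53 UTC
1·60 + 35 + 135 = 230 min
230 = 0·1440 + 230; 230 = 3·60 + 50 → 03:50, same day
→ 2024-12-15 03:50 FSY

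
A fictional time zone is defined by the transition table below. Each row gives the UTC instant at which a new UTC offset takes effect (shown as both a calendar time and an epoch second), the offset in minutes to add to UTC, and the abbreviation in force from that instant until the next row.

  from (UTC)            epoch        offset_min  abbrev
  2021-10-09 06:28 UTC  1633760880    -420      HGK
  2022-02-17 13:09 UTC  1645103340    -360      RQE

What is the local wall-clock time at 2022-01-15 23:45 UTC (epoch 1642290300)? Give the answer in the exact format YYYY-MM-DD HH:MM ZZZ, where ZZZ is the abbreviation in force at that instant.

Query: 2022-01-15 23:45 UTC
Rule 1/2 (HGK, -07:00): 2021-10-09 06:28 UTC ≤ query < 2022-02-17 13:09 UTC
23·60 + 45 - 420 = 1005 min
1005 = 0·1440 + 1005; 1005 = 16·60 + 45 → 16:45, same day
→ 2022-01-15 16:45 HGK

2022-01-15 16:45 HGK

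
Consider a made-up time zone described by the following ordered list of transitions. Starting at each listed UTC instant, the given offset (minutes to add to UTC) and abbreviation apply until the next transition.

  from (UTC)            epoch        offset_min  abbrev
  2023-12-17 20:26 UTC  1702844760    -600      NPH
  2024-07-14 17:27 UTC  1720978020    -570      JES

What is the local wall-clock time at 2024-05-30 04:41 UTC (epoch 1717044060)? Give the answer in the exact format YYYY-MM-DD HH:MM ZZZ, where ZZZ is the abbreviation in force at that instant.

2024-05-29 18:41 NPH

Query: 2024-05-30 04:41 UTC
Rule 1/2 (NPH, -10:00): 2023-12-17 20:26 UTC ≤ query < 2024-07-14 17:27 UTC
4·60 + 41 - 600 = -319 min
-319 = -1·1440 + 1121; 1121 = 18·60 + 41 → 18:41, 2024-05-30 - 1 day = 2024-05-29
→ 2024-05-29 18:41 NPH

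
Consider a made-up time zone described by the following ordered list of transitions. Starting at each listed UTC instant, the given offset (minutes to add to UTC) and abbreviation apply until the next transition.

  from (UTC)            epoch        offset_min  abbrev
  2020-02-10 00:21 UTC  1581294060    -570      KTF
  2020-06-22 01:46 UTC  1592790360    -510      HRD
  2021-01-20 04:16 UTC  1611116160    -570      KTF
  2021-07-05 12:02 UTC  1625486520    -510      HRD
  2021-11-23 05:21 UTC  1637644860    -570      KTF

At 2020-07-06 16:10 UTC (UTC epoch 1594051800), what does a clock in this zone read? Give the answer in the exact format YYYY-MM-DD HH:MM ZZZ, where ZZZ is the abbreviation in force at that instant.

Query: 2020-07-06 16:10 UTC
Rule 2/5 (HRD, -08:30): 2020-06-22 01:46 UTC ≤ query < 2021-01-20 04:16 UTC
16·60 + 10 - 510 = 460 min
460 = 0·1440 + 460; 460 = 7·60 + 40 → 07:40, same day
→ 2020-07-06 07:40 HRD

2020-07-06 07:40 HRD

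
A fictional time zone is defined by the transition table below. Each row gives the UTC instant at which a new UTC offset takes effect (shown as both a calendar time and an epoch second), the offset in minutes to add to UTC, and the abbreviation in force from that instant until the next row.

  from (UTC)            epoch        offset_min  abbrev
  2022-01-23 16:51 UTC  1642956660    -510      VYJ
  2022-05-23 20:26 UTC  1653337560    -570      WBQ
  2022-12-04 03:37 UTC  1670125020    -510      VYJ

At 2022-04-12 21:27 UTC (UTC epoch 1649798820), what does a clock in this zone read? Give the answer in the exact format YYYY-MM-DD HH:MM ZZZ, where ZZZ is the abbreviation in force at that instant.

Query: 2022-04-12 21:27 UTC
Rule 1/3 (VYJ, -08:30): 2022-01-23 16:51 UTC ≤ query < 2022-05-23 20:26 UTC
21·60 + 27 - 510 = 777 min
777 = 0·1440 + 777; 777 = 12·60 + 57 → 12:57, same day
→ 2022-04-12 12:57 VYJ

2022-04-12 12:57 VYJ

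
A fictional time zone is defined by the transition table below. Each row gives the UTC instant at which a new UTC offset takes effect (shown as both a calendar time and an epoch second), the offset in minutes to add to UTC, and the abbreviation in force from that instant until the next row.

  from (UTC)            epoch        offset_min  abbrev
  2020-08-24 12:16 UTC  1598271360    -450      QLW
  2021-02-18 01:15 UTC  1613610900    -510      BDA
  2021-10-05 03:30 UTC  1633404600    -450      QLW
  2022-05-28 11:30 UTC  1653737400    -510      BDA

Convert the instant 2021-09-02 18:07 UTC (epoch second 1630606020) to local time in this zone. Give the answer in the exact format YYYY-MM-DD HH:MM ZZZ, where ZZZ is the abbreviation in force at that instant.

Query: 2021-09-02 18:07 UTC
Rule 2/4 (BDA, -08:30): 2021-02-18 01:15 UTC ≤ query < 2021-10-05 03:30 UTC
18·60 + 7 - 510 = 577 min
577 = 0·1440 + 577; 577 = 9·60 + 37 → 09:37, same day
→ 2021-09-02 09:37 BDA

2021-09-02 09:37 BDA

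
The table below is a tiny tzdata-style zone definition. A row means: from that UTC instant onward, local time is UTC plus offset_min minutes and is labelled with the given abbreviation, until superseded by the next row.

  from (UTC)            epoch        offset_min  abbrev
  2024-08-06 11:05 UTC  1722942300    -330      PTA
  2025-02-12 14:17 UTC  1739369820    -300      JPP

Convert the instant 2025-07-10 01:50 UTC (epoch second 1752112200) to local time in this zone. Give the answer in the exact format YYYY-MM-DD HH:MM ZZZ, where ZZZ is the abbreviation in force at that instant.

2025-07-09 20:50 JPP

Query: 2025-07-10 01:50 UTC
Rule 2/2 (JPP, -05:00): 2025-02-12 14:17 UTC ≤ query < +∞
1·60 + 50 - 300 = -190 min
-190 = -1·1440 + 1250; 1250 = 20·60 + 50 → 20:50, 2025-07-10 - 1 day = 2025-07-09
→ 2025-07-09 20:50 JPP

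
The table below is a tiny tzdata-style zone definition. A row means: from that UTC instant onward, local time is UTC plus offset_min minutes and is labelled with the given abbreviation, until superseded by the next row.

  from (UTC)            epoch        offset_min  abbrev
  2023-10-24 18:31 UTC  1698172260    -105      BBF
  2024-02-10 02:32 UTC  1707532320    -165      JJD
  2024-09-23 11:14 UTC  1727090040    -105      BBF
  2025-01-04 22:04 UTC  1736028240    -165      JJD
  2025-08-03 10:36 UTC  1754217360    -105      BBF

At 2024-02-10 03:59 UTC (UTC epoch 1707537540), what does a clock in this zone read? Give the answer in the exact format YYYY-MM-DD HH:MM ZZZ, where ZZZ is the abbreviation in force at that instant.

Query: 2024-02-10 03:59 UTC
Rule 2/5 (JJD, -02:45): 2024-02-10 02:32 UTC ≤ query < 2024-09-23 11:14 UTC
3·60 + 59 - 165 = 74 min
74 = 0·1440 + 74; 74 = 1·60 + 14 → 01:14, same day
→ 2024-02-10 01:14 JJD

2024-02-10 01:14 JJD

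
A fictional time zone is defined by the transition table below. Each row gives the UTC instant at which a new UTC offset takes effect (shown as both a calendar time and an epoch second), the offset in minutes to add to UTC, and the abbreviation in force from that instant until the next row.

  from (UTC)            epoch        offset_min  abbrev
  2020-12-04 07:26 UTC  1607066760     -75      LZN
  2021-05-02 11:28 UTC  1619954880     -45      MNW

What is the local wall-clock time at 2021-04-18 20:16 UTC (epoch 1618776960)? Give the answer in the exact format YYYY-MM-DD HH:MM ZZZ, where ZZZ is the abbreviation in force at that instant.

Query: 2021-04-18 20:16 UTC
Rule 1/2 (LZN, -01:15): 2020-12-04 07:26 UTC ≤ query < 2021-05-02 11:28 UTC
20·60 + 16 - 75 = 1141 min
1141 = 0·1440 + 1141; 1141 = 19·60 + 1 → 19:01, same day
→ 2021-04-18 19:01 LZN

2021-04-18 19:01 LZN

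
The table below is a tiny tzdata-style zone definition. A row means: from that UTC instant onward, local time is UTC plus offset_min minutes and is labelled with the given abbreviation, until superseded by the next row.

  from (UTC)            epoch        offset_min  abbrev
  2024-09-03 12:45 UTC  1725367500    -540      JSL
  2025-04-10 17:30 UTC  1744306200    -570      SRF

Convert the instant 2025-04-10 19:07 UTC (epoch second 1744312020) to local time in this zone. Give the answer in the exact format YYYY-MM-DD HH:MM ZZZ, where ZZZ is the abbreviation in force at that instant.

2025-04-10 09:37 SRF

Query: 2025-04-10 19:07 UTC
Rule 2/2 (SRF, -09:30): 2025-04-10 17:30 UTC ≤ query < +∞
19·60 + 7 - 570 = 577 min
577 = 0·1440 + 577; 577 = 9·60 + 37 → 09:37, same day
→ 2025-04-10 09:37 SRF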